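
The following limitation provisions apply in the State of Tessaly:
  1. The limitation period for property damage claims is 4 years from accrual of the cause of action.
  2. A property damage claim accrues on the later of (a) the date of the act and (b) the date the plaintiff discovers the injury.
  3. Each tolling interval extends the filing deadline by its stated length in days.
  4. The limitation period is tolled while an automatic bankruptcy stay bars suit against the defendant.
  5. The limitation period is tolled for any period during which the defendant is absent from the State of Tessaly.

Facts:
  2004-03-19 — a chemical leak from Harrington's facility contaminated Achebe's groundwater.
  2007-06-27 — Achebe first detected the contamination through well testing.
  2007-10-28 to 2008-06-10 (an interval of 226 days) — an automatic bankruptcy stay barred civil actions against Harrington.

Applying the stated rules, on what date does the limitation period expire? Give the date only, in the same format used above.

Taking the later of the act (2004-03-19) and discovery (2007-06-27), the claim accrued on 2007-06-27.
The untolled deadline — 4 years after 2007-06-27 — is 2011-06-27.
The automatic bankruptcy stay from 2007-10-28 to 2008-06-10 tolled the period for 226 days, extending the deadline to 2012-02-08.

2012-02-08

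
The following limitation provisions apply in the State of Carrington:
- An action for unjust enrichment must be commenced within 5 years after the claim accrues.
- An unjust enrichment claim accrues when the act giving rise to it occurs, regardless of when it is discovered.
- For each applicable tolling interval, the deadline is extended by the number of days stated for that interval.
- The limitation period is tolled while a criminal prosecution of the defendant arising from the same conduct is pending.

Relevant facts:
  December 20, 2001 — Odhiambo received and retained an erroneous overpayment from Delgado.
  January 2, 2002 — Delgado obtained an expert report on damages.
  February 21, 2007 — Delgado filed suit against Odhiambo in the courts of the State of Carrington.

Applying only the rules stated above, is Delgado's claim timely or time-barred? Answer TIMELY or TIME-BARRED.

TIME-BARRED

The claim accrued on December 20, 2001, the date of the act.
The untolled deadline — 5 years after December 20, 2001 — is December 20, 2006.
The other events in the timeline have no effect on the limitation period under the stated rules.
The February 21, 2007 filing falls after the December 20, 2006 deadline; the claim is time-barred.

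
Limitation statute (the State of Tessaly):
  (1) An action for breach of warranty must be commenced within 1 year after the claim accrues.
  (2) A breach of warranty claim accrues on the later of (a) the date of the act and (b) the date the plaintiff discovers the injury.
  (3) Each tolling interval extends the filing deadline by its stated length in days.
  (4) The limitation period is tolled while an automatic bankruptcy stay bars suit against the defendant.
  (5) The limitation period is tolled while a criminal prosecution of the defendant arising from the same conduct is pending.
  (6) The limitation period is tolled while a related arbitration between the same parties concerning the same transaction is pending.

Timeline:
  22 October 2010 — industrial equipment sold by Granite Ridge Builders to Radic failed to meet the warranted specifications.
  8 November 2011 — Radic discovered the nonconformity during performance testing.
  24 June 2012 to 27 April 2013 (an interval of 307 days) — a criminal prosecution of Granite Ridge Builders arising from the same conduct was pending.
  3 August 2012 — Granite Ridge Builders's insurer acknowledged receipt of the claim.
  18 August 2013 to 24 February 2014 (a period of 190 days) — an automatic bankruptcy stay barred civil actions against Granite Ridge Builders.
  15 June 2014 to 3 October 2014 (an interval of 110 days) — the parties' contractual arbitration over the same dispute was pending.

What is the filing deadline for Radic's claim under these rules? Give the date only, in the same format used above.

20 March 2014

Taking the later of the act (22 October 2010) and discovery (8 November 2011), the claim accrued on 8 November 2011.
Adding the 1 year base period to 8 November 2011 gives a deadline of 8 November 2012, before any tolling.
The period was tolled for 307 days by the pending criminal prosecution (24 June 2012 to 27 April 2013), pushing the deadline to 11 September 2013.
The automatic bankruptcy stay from 18 August 2013 to 24 February 2014 tolled the period for 190 days, extending the deadline to 20 March 2014.
The pending related arbitration starting 15 June 2014 came too late — the period had run on 20 March 2014 — and so does not extend the deadline.
The other events in the timeline have no effect on the limitation period under the stated rules.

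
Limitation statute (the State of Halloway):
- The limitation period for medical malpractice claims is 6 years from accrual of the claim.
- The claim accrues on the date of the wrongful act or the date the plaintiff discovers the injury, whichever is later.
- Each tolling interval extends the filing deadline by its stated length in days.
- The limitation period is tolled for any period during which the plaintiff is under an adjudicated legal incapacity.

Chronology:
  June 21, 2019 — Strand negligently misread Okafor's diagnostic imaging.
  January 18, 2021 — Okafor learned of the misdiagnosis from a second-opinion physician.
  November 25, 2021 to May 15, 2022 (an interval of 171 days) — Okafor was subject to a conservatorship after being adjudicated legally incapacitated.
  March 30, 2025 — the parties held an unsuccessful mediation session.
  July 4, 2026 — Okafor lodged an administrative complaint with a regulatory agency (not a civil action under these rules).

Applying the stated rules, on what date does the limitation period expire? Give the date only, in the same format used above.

July 8, 2027

Because discovery on January 18, 2021 post-dates the June 21, 2019 act, accrual under the later-of rule falls on January 18, 2021.
6 years from January 18, 2021 is January 18, 2027.
The period was tolled for 171 days by the plaintiff's legal incapacity (November 25, 2021 to May 15, 2022), pushing the deadline to July 8, 2027.
The other events in the timeline have no effect on the limitation period under the stated rules.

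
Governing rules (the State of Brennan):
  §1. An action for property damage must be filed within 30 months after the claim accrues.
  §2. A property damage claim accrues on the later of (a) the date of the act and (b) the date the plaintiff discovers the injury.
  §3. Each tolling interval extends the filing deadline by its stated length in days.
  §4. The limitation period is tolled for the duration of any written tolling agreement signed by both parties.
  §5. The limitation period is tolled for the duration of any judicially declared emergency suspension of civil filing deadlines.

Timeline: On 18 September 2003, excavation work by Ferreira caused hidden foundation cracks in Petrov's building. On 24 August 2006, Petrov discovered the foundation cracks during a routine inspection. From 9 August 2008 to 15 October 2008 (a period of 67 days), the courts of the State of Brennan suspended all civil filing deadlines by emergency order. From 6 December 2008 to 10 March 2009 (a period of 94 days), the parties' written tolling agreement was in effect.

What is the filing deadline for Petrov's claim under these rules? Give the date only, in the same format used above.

4 August 2009

Because discovery on 24 August 2006 post-dates the 18 September 2003 act, accrual under the later-of rule falls on 24 August 2006.
Adding the 30 months base period to 24 August 2006 gives a deadline of 24 February 2009, before any tolling.
The period was tolled for 67 days by the emergency suspension of filing deadlines (9 August 2008 to 15 October 2008), pushing the deadline to 2 May 2009.
Because the written tolling agreement ran from 6 December 2008 to 10 March 2009, the deadline is extended by 94 days to 4 August 2009.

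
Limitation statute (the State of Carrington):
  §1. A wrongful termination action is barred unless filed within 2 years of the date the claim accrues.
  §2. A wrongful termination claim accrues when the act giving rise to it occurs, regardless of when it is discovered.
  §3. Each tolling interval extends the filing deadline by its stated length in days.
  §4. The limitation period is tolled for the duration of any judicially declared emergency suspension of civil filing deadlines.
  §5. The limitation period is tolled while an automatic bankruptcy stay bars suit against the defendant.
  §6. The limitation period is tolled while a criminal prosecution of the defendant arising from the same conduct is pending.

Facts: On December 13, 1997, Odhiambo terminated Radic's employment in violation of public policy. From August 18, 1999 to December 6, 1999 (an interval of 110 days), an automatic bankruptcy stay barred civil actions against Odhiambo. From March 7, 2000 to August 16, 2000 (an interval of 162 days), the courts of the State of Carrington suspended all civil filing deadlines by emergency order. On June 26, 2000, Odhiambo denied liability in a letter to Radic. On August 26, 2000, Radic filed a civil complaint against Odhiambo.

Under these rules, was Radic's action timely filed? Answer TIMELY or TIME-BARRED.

The claim accrued on December 13, 1997, when the wrongful act occurred.
2 years from December 13, 1997 is December 13, 1999.
Because the automatic bankruptcy stay ran from August 18, 1999 to December 6, 1999, the deadline is extended by 110 days to April 1, 2000.
The emergency suspension of filing deadlines from March 7, 2000 to August 16, 2000 tolled the period for 162 days, extending the deadline to September 10, 2000.
None of the other events listed affects the running of the period under the stated rules.
The August 26, 2000 filing precedes the September 10, 2000 deadline; the claim is timely.

TIMELY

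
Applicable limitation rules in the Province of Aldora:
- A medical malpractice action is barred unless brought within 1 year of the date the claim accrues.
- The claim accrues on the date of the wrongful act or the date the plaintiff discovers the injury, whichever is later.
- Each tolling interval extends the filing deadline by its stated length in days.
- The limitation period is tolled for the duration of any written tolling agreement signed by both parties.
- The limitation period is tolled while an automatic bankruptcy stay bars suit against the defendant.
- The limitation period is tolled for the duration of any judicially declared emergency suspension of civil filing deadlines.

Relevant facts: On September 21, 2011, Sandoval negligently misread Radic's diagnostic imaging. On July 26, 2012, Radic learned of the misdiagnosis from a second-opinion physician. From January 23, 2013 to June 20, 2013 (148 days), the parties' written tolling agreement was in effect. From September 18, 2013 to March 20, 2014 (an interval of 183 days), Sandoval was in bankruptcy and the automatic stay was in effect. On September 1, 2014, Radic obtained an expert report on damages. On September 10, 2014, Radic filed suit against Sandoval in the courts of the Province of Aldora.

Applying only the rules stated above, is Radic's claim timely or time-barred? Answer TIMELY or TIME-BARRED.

TIME-BARRED

Because discovery on July 26, 2012 post-dates the September 21, 2011 act, accrual under the later-of rule falls on July 26, 2012.
The untolled deadline — 1 year after July 26, 2012 — is July 26, 2013.
The written tolling agreement from January 23, 2013 to June 20, 2013 tolled the period for 148 days, extending the deadline to December 21, 2013.
The period was tolled for 183 days by the automatic bankruptcy stay (September 18, 2013 to March 20, 2014), pushing the deadline to June 22, 2014.
The other events in the timeline have no effect on the limitation period under the stated rules.
Filing on September 10, 2014 missed the June 22, 2014 deadline — the action is time-barred.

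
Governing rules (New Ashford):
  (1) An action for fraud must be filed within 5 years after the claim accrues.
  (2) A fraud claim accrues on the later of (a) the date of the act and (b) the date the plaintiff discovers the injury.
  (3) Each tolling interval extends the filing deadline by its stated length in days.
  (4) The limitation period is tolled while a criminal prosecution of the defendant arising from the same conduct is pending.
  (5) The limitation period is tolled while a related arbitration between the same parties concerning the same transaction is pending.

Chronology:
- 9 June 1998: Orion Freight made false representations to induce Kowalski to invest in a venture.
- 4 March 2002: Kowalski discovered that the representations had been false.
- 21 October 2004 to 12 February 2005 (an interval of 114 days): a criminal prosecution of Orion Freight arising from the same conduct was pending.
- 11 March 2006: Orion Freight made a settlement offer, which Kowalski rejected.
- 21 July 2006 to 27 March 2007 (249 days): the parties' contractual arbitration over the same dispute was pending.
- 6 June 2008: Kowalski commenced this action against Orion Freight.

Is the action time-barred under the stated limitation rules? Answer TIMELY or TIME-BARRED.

TIME-BARRED

The claim accrued on 4 March 2002 — the later of the 9 June 1998 act and the 4 March 2002 discovery.
5 years from 4 March 2002 is 4 March 2007.
The pending criminal prosecution from 21 October 2004 to 12 February 2005 tolled the period for 114 days, extending the deadline to 26 June 2007.
The period was tolled for 249 days by the pending related arbitration (21 July 2006 to 27 March 2007), pushing the deadline to 1 March 2008.
Nothing else in the chronology tolls or restarts the period.
Kowalski filed on 6 June 2008, after the 1 March 2008 deadline, so the action is time-barred.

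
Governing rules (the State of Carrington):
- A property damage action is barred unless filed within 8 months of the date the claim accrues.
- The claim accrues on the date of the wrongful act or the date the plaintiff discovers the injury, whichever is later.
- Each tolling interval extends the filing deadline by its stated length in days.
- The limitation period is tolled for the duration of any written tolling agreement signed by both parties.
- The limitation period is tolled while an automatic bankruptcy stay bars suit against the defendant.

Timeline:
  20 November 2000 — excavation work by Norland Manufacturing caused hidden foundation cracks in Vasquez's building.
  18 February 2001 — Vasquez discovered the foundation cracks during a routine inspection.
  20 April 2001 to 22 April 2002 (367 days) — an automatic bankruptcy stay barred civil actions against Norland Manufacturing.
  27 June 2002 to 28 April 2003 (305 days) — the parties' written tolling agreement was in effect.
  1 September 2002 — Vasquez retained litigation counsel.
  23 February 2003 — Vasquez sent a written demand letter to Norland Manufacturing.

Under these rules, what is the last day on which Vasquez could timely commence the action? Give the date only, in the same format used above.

21 August 2003

Because discovery on 18 February 2001 post-dates the 20 November 2000 act, accrual under the later-of rule falls on 18 February 2001.
The untolled deadline — 8 months after 18 February 2001 — is 18 October 2001.
The period was tolled for 367 days by the automatic bankruptcy stay (20 April 2001 to 22 April 2002), pushing the deadline to 20 October 2002.
The written tolling agreement from 27 June 2002 to 28 April 2003 tolled the period for 305 days, extending the deadline to 21 August 2003.
The other events in the timeline have no effect on the limitation period under the stated rules.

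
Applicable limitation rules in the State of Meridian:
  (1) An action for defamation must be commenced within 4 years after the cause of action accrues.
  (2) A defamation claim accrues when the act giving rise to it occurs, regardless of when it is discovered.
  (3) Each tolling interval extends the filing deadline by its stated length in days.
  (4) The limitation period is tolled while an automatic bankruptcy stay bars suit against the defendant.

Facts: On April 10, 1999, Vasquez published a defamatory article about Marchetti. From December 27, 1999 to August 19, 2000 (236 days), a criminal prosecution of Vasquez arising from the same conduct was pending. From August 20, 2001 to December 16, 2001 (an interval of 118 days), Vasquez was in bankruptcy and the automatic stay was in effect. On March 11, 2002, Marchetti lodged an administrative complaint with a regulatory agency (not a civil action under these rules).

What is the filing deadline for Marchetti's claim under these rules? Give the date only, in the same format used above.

August 6, 2003

The limitation period began to run on April 10, 1999.
The untolled deadline — 4 years after April 10, 1999 — is April 10, 2003.
Because the automatic bankruptcy stay ran from August 20, 2001 to December 16, 2001, the deadline is extended by 118 days to August 6, 2003.
No stated provision tolls the period for a criminal prosecution, so the interval from December 27, 1999 to August 19, 2000 has no effect on the deadline.
None of the other events listed affects the running of the period under the stated rules.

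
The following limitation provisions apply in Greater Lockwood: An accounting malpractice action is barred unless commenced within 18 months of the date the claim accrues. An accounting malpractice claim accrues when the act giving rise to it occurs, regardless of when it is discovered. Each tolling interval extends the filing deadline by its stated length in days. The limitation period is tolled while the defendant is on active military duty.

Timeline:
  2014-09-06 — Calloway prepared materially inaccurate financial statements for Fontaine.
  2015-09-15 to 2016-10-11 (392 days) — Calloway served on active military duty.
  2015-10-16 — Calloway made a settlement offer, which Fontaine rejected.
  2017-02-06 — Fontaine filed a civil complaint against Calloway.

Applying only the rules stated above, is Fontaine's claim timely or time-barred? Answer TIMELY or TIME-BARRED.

The limitation period began to run on 2014-09-06.
18 months from 2014-09-06 is 2016-03-06.
The period was tolled for 392 days by the defendant's active military service (2015-09-15 to 2016-10-11), pushing the deadline to 2017-04-02.
Nothing else in the chronology tolls or restarts the period.
Filing on 2017-02-06 beat the 2017-04-02 deadline — the action is timely.

TIMELY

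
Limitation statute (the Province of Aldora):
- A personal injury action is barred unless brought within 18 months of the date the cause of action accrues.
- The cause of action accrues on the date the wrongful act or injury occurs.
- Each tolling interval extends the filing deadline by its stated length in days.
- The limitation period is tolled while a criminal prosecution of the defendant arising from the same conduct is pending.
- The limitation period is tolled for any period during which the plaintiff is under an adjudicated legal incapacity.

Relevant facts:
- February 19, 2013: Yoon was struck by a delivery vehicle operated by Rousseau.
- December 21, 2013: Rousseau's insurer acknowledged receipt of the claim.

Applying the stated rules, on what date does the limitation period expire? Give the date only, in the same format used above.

August 19, 2014

The limitation period began to run on February 19, 2013.
Adding the 18 months base period to February 19, 2013 gives a deadline of August 19, 2014, before any tolling.
The other events in the timeline have no effect on the limitation period under the stated rules.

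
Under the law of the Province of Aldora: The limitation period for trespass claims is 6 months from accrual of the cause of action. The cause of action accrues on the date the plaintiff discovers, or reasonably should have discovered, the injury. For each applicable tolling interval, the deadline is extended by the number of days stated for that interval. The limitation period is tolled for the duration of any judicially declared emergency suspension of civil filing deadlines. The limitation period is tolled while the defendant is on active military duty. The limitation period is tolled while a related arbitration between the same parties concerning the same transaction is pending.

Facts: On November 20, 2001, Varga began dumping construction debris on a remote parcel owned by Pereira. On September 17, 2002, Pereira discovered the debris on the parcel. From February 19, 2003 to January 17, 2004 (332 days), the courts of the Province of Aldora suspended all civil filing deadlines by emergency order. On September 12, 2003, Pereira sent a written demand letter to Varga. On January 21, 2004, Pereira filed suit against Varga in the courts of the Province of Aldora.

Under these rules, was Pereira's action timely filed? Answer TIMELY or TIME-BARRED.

Accrual is tied to discovery, so the period began on September 17, 2002 rather than on November 20, 2001 when the act occurred.
6 months from September 17, 2002 is March 17, 2003.
Because the emergency suspension of filing deadlines ran from February 19, 2003 to January 17, 2004, the deadline is extended by 332 days to February 12, 2004.
Nothing else in the chronology tolls or restarts the period.
Filing on January 21, 2004 beat the February 12, 2004 deadline — the action is timely.

TIMELY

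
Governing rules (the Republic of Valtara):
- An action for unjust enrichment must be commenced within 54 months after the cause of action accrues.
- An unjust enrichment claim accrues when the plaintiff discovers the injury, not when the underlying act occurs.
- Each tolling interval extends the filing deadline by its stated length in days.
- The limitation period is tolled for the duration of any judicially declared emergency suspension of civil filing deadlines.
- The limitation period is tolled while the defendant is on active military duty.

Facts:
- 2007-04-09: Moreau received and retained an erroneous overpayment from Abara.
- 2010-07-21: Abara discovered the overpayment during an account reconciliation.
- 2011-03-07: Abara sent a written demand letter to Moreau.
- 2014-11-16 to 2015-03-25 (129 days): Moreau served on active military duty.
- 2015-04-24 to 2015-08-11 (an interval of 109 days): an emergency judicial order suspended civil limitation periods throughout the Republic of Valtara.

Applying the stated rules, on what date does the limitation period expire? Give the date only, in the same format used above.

2015-09-16

Under the discovery rule, the claim accrued on 2010-07-21, when Abara discovered the injury — not on the 2007-04-09 date of the underlying act.
54 months from 2010-07-21 is 2015-01-21.
The defendant's active military service from 2014-11-16 to 2015-03-25 tolled the period for 129 days, extending the deadline to 2015-05-30.
The emergency suspension of filing deadlines from 2015-04-24 to 2015-08-11 tolled the period for 109 days, extending the deadline to 2015-09-16.
None of the other events listed affects the running of the period under the stated rules.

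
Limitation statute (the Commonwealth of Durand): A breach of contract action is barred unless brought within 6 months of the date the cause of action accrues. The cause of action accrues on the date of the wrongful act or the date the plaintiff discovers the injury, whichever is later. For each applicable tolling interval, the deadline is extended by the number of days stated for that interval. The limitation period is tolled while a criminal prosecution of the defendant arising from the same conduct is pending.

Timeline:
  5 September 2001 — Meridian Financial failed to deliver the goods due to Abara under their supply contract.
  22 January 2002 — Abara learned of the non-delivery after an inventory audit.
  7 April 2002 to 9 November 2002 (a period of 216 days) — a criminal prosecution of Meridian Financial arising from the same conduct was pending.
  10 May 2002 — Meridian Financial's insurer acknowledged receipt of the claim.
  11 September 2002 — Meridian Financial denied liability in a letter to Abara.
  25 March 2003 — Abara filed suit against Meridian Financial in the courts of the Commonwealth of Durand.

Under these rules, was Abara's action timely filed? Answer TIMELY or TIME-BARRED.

Taking the later of the act (5 September 2001) and discovery (22 January 2002), the claim accrued on 22 January 2002.
Adding the 6 months base period to 22 January 2002 gives a deadline of 22 July 2002, before any tolling.
Because the pending criminal prosecution ran from 7 April 2002 to 9 November 2002, the deadline is extended by 216 days to 23 February 2003.
The other events in the timeline have no effect on the limitation period under the stated rules.
The 25 March 2003 filing falls after the 23 February 2003 deadline; the claim is time-barred.

TIME-BARRED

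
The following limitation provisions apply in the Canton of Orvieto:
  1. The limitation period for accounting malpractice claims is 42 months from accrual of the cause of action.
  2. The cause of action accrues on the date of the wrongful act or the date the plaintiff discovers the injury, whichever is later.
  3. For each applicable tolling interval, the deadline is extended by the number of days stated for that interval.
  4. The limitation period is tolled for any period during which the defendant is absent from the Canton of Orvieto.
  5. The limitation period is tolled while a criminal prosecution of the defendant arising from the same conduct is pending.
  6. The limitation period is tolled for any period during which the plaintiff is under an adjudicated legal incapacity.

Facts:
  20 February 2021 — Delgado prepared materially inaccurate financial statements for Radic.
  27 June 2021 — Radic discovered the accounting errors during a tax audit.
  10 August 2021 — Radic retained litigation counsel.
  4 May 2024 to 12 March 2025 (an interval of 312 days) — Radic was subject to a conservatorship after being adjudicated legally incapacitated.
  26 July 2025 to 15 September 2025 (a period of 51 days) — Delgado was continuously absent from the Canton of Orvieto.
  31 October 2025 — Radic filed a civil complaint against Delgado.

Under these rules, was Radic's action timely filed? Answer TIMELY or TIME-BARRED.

TIMELY

Taking the later of the act (20 February 2021) and discovery (27 June 2021), the claim accrued on 27 June 2021.
The untolled deadline — 42 months after 27 June 2021 — is 27 December 2024.
The plaintiff's legal incapacity from 4 May 2024 to 12 March 2025 tolled the period for 312 days, extending the deadline to 4 November 2025.
The period was tolled for 51 days by the defendant's absence from the jurisdiction (26 July 2025 to 15 September 2025), pushing the deadline to 25 December 2025.
None of the other events listed affects the running of the period under the stated rules.
Filing on 31 October 2025 beat the 25 December 2025 deadline — the action is timely.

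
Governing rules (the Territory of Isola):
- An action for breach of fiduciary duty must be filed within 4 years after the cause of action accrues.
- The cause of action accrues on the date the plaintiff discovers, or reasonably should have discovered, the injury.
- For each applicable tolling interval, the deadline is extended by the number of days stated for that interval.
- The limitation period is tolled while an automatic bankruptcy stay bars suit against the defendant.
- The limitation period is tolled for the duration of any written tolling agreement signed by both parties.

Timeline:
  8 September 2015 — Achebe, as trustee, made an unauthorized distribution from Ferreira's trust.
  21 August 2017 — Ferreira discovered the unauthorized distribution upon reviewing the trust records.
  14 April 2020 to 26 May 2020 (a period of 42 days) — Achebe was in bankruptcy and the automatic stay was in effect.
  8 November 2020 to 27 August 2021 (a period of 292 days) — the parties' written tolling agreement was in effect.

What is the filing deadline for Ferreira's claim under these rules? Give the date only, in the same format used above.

21 July 2022

Accrual is tied to discovery, so the period began on 21 August 2017 rather than on 8 September 2015 when the act occurred.
4 years from 21 August 2017 is 21 August 2021.
Because the automatic bankruptcy stay ran from 14 April 2020 to 26 May 2020, the deadline is extended by 42 days to 2 October 2021.
The written tolling agreement from 8 November 2020 to 27 August 2021 tolled the period for 292 days, extending the deadline to 21 July 2022.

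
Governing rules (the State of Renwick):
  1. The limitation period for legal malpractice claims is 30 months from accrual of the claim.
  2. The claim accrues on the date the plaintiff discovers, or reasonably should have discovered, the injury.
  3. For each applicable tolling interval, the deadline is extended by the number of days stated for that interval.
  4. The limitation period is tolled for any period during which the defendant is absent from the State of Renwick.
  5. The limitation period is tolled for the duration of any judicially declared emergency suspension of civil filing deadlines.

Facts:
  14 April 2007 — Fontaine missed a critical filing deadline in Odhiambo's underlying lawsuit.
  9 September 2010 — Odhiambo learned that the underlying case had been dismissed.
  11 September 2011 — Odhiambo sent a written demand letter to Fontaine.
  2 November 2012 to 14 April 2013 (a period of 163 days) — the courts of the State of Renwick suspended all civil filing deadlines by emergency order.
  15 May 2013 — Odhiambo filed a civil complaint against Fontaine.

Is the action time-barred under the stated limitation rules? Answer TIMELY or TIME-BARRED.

TIMELY

Accrual is tied to discovery, so the period began on 9 September 2010 rather than on 14 April 2007 when the act occurred.
Adding the 30 months base period to 9 September 2010 gives a deadline of 9 March 2013, before any tolling.
The emergency suspension of filing deadlines from 2 November 2012 to 14 April 2013 tolled the period for 163 days, extending the deadline to 19 August 2013.
The other events in the timeline have no effect on the limitation period under the stated rules.
The 15 May 2013 filing precedes the 19 August 2013 deadline; the claim is timely.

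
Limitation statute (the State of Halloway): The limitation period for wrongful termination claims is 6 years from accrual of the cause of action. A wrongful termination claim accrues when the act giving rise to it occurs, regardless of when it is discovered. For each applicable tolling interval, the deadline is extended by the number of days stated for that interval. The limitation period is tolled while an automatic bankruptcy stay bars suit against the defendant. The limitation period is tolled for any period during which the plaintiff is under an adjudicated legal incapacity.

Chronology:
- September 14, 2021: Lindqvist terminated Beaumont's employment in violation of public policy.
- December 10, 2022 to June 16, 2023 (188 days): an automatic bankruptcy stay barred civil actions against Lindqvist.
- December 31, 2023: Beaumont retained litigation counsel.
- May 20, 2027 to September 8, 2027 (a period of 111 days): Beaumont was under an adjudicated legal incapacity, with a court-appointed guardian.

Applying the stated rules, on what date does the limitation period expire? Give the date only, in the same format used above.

July 9, 2028

The limitation period began to run on September 14, 2021.
Adding the 6 years base period to September 14, 2021 gives a deadline of September 14, 2027, before any tolling.
Because the automatic bankruptcy stay ran from December 10, 2022 to June 16, 2023, the deadline is extended by 188 days to March 20, 2028.
Because the plaintiff's legal incapacity ran from May 20, 2027 to September 8, 2027, the deadline is extended by 111 days to July 9, 2028.
The other events in the timeline have no effect on the limitation period under the stated rules.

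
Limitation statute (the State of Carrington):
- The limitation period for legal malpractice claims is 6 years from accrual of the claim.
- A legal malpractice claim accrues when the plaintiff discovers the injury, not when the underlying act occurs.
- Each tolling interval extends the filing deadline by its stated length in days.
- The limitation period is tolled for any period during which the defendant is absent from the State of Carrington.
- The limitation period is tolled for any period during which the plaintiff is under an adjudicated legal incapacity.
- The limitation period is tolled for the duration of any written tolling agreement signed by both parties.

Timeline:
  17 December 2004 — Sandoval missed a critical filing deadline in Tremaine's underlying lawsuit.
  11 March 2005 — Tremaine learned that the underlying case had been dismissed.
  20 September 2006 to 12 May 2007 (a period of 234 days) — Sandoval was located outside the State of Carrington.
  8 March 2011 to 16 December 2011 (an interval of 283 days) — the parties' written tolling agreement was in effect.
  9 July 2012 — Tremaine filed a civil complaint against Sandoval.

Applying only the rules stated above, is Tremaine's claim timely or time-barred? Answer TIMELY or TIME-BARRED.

TIMELY

The claim did not accrue until Tremaine discovered the injury on 11 March 2005; the 17 December 2004 act date does not start the clock under the stated rule.
6 years from 11 March 2005 is 11 March 2011.
The defendant's absence from the jurisdiction from 20 September 2006 to 12 May 2007 tolled the period for 234 days, extending the deadline to 31 October 2011.
Because the written tolling agreement ran from 8 March 2011 to 16 December 2011, the deadline is extended by 283 days to 9 August 2012.
The 9 July 2012 filing precedes the 9 August 2012 deadline; the claim is timely.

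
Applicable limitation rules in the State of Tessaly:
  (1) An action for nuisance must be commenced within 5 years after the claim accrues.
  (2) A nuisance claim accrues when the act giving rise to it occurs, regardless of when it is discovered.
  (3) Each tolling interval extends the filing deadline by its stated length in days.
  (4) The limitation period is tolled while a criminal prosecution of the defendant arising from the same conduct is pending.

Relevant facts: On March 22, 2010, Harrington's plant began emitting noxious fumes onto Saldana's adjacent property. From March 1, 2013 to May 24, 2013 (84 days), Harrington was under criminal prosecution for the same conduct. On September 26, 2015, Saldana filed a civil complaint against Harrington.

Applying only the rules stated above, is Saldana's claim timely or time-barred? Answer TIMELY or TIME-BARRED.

TIME-BARRED

The claim accrued on March 22, 2010, the date of the act.
5 years from March 22, 2010 is March 22, 2015.
The period was tolled for 84 days by the pending criminal prosecution (March 1, 2013 to May 24, 2013), pushing the deadline to June 14, 2015.
The September 26, 2015 filing falls after the June 14, 2015 deadline; the claim is time-barred.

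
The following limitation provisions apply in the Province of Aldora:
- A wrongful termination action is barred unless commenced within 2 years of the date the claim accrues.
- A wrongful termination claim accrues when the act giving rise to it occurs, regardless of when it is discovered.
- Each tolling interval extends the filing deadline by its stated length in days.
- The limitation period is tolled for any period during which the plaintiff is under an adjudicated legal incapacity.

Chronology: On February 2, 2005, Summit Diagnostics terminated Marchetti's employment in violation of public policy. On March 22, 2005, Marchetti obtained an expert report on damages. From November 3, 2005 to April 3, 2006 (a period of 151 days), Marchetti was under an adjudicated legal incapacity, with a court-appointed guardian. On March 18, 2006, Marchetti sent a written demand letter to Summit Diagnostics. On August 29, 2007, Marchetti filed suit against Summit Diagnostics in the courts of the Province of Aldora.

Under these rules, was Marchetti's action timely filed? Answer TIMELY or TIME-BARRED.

The claim accrued on February 2, 2005, when the wrongful act occurred.
The untolled deadline — 2 years after February 2, 2005 — is February 2, 2007.
Because the plaintiff's legal incapacity ran from November 3, 2005 to April 3, 2006, the deadline is extended by 151 days to July 3, 2007.
The other events in the timeline have no effect on the limitation period under the stated rules.
Filing on August 29, 2007 missed the July 3, 2007 deadline — the action is time-barred.

TIME-BARRED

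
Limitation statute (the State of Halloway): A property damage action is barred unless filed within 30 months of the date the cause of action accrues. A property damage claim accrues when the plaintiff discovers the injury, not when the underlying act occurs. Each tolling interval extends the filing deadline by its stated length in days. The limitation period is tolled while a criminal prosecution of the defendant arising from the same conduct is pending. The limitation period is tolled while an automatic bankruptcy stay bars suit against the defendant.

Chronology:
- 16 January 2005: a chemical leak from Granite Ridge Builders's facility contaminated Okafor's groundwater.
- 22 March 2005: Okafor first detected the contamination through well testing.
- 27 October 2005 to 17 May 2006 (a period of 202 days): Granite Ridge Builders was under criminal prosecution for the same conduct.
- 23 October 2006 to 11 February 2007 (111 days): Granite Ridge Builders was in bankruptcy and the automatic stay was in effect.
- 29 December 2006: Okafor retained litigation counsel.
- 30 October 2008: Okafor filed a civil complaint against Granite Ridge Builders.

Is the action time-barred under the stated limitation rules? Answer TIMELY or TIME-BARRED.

TIME-BARRED

Accrual is tied to discovery, so the period began on 22 March 2005 rather than on 16 January 2005 when the act occurred.
30 months from 22 March 2005 is 22 September 2007.
The period was tolled for 202 days by the pending criminal prosecution (27 October 2005 to 17 May 2006), pushing the deadline to 11 April 2008.
The automatic bankruptcy stay from 23 October 2006 to 11 February 2007 tolled the period for 111 days, extending the deadline to 31 July 2008.
Nothing else in the chronology tolls or restarts the period.
Okafor filed on 30 October 2008, after the 31 July 2008 deadline, so the action is time-barred.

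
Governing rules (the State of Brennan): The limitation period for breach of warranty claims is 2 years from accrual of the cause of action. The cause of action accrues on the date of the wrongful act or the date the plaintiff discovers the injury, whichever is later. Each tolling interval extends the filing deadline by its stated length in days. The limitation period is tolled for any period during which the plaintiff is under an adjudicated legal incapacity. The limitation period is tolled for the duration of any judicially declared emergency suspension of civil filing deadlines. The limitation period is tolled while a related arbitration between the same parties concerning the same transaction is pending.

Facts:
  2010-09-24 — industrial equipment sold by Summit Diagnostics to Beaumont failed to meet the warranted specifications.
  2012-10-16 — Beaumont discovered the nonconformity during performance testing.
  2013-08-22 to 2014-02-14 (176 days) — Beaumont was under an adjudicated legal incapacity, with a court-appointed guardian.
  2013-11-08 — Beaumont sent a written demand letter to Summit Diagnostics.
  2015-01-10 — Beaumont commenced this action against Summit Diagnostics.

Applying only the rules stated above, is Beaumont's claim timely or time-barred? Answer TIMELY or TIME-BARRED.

TIMELY

Taking the later of the act (2010-09-24) and discovery (2012-10-16), the claim accrued on 2012-10-16.
The untolled deadline — 2 years after 2012-10-16 — is 2014-10-16.
The plaintiff's legal incapacity from 2013-08-22 to 2014-02-14 tolled the period for 176 days, extending the deadline to 2015-04-10.
None of the other events listed affects the running of the period under the stated rules.
Beaumont filed on 2015-01-10, before the 2015-04-10 deadline, so the action is timely.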